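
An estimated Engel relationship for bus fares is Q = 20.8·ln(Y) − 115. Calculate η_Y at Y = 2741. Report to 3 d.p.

At Y = 2741: Q = 49.654.
dQ/dY = 20.8/Y = 0.00758847 at this income.
η = (dQ/dY)·(Y/Q) = 0.00758847 × (2741/49.654) = 0.419.

0.419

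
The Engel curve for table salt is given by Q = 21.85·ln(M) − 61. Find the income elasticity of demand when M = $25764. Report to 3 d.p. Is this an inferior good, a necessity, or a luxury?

At M = 25764: Q = 160.925.
dQ/dM = 21.85/M = 0.000848083 at this income.
η = (dQ/dM)·(M/Q) = 0.000848083 × (25764/160.925) = 0.136.
Since 0 < η < 1, the good is a necessity.

0.136 (necessity)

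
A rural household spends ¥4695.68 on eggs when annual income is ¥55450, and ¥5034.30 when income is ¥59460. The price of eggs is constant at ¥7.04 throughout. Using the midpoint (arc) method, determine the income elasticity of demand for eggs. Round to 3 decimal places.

With a constant price, Q₁ = 4695.68/7.04 = 667.000 and Q₂ = 5034.30/7.04 = 715.099 (equivalently, work directly with expenditure since P cancels).
Midpoint %ΔQ = (5034.30 − 4695.68)/4864.99 = 0.06960; midpoint %ΔI = (59460 − 55450)/57455 = 0.06979.
η = 0.06960 / 0.06979 = 0.997.

0.997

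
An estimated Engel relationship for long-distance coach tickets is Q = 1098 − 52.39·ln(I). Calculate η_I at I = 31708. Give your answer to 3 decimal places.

-0.094

At I = 31708: Q = 555.013.
dQ/dI = -52.39/I = -0.00165226 at this income.
η = (dQ/dI)·(I/Q) = -0.00165226 × (31708/555.013) = -0.094.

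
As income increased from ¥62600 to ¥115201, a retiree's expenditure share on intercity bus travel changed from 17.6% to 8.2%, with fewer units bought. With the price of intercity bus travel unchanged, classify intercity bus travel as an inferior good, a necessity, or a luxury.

inferior good

Quantity demanded falls as income rises, so η < 0.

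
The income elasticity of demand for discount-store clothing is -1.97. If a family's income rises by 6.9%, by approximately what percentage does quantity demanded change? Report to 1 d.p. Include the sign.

-13.6%

%ΔQ ≈ η × %ΔI = -1.97 × 6.9% = -13.6%.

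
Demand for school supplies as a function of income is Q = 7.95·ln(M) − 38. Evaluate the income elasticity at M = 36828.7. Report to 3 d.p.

At M = 36828.7: Q = 45.587.
dQ/dM = 7.95/M = 0.000215864 at this income.
η = (dQ/dM)·(M/Q) = 0.000215864 × (36828.7/45.587) = 0.174.

0.174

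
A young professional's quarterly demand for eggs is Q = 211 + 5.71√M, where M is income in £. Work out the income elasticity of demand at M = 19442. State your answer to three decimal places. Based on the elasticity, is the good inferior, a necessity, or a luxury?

At M = 19442: Q = 1007.171.
dQ/dM = 5.71/(2√M) = 0.0204756 at this income.
η = (dQ/dM)·(M/Q) = 0.0204756 × (19442/1007.171) = 0.395.
Since 0 < η < 1, the good is a necessity.

0.395 (necessity)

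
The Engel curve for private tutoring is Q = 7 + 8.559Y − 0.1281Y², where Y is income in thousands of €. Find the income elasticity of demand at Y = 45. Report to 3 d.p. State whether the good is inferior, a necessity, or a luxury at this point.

-1.007 (inferior good)

At Y = 45: Q = 132.7525.
dQ/dY = 8.559 − 0.2562Y = -2.97000.
η = (dQ/dY)·(Y/Q) = -2.97000 × (45/132.7525) = -1.007.
η < 0 ⇒ inferior good.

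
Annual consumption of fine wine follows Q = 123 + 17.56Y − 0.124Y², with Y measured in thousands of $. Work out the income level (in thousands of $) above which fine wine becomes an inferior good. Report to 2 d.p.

dQ/dY = 17.56 − 0.248Y.
The good is inferior where dQ/dY < 0. Setting dQ/dY = 0 gives Y = 17.56 / 0.248 = 70.81.

70.81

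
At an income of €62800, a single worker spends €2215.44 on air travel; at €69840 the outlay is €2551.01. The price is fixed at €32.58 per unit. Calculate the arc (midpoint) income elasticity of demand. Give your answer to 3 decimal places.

1.326

With a constant price, Q₁ = 2215.44/32.58 = 68.000 and Q₂ = 2551.01/32.58 = 78.300 (equivalently, work directly with expenditure since P cancels).
Midpoint %ΔQ = (2551.01 − 2215.44)/2383.23 = 0.14081; midpoint %ΔI = (69840 − 62800)/66320 = 0.10615.
η = 0.14081 / 0.10615 = 1.326.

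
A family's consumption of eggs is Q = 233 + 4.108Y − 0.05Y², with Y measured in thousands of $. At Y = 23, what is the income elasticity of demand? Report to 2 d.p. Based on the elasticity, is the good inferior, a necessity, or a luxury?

0.14 (necessity)

At Y = 23: Q = 301.0340.
dQ/dY = 4.108 − 0.1Y = 1.80800.
η = (dQ/dY)·(Y/Q) = 1.80800 × (23/301.0340) = 0.14.
0 < η < 1 ⇒ necessity.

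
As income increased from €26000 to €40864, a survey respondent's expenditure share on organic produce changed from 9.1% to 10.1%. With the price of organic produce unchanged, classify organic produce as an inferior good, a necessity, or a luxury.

The budget share rises as income rises, so η > 1.

luxury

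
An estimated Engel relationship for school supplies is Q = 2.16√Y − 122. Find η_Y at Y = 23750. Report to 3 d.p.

0.789

At Y = 23750: Q = 210.878.
dQ/dY = 2.16/(2√Y) = 0.00700797 at this income.
η = (dQ/dY)·(Y/Q) = 0.00700797 × (23750/210.878) = 0.789.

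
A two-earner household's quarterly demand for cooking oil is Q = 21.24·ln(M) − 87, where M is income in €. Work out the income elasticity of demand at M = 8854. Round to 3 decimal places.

At M = 8854: Q = 106.042.
dQ/dM = 21.24/M = 0.00239892 at this income.
η = (dQ/dM)·(M/Q) = 0.00239892 × (8854/106.042) = 0.200.

0.200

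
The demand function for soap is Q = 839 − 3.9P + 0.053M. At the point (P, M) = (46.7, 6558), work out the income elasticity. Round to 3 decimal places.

0.346

At P = 46.7, M = 6558: Q = 1004.444.
Holding P constant, ∂Q/∂M = 0.053.
η_M = (∂Q/∂M)·(M/Q) = 0.053 × (6558/1004.444) = 0.346.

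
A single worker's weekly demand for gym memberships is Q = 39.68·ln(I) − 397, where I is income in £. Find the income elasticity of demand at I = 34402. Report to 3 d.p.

At I = 34402: Q = 17.492.
dQ/dI = 39.68/I = 0.00115342 at this income.
η = (dQ/dI)·(I/Q) = 0.00115342 × (34402/17.492) = 2.268.

2.268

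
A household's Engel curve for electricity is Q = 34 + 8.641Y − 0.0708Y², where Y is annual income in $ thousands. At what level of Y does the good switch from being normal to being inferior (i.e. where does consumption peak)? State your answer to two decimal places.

61.02

dQ/dY = 8.641 − 0.1416Y.
The good is inferior where dQ/dY < 0. Setting dQ/dY = 0 gives Y = 8.641 / 0.1416 = 61.02.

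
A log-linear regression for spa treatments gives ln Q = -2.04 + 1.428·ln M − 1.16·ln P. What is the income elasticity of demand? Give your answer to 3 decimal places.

In a log-linear demand, the coefficient on ln M is the income elasticity.
So η = 1.428.

1.428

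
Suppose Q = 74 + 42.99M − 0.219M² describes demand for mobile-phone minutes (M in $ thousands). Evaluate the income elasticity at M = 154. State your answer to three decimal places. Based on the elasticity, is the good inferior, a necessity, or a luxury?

-2.510 (inferior good)

At M = 154: Q = 1500.6560.
dQ/dM = 42.99 − 0.438M = -24.46200.
η = (dQ/dM)·(M/Q) = -24.46200 × (154/1500.6560) = -2.510.
η < 0 ⇒ inferior good.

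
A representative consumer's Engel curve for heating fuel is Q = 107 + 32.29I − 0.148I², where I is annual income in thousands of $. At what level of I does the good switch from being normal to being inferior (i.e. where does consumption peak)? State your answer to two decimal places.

dQ/dI = 32.29 − 0.296I.
The good is inferior where dQ/dI < 0. Setting dQ/dI = 0 gives I = 32.29 / 0.296 = 109.09.

109.09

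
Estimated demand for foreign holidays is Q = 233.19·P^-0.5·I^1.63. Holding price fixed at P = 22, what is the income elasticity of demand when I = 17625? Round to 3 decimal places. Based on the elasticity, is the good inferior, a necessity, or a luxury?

1.630 (luxury)

For a multiplicative demand Q = A·P^α·I^β, the income elasticity is β everywhere.
Here β = 1.63, so η = 1.630.
Since η > 1, this is a luxury.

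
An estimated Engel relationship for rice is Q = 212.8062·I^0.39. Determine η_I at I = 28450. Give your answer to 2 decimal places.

For Q = A·I^β the income elasticity is constant and equal to β.
Here β = 0.39, so η = 0.39.

0.39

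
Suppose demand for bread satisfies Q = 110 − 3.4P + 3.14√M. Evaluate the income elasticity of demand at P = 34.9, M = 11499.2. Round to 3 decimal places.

At P = 34.9, M = 11499.2: Q = 328.056.
Holding P constant, ∂Q/∂M = 3.14/(2√M) = 0.0146408.
η_M = (∂Q/∂M)·(M/Q) = 0.0146408 × (11499.2/328.056) = 0.513.

0.513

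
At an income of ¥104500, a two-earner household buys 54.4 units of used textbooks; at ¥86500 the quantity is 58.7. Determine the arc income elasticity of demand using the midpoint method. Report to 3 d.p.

-0.403

ΔQ = 58.7 − 54.4 = 4.3; midpoint Q̄ = (54.4 + 58.7)/2 = 56.55.
ΔI = 86500 − 104500 = -18000; midpoint Ī = (104500 + 86500)/2 = 95500.
η = (ΔQ/Q̄) ÷ (ΔI/Ī) = (4.3/56.55) ÷ (-18000/95500) = -0.403.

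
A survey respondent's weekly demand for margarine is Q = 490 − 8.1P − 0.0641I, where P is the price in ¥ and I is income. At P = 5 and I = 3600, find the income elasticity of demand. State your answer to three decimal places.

At P = 5, I = 3600: Q = 218.740.
Holding P constant, ∂Q/∂I = −0.0641.
η_I = (∂Q/∂I)·(I/Q) = -0.0641 × (3600/218.740) = -1.055.

-1.055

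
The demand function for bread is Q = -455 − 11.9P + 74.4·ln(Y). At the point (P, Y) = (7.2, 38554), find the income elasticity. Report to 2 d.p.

0.30

At P = 7.2, Y = 38554: Q = 244.970.
Holding P constant, ∂Q/∂Y = 74.4/Y = 0.00192976.
η_Y = (∂Q/∂Y)·(Y/Q) = 0.00192976 × (38554/244.970) = 0.30.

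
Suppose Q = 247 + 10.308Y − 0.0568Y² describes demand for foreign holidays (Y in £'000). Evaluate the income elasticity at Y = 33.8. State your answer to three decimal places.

0.412

At Y = 33.8: Q = 530.5198.
dQ/dY = 10.308 − 0.1136Y = 6.46832.
η = (dQ/dY)·(Y/Q) = 6.46832 × (33.8/530.5198) = 0.412.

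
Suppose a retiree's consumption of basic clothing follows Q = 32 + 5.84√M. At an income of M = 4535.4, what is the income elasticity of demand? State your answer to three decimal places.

At M = 4535.4: Q = 425.297.
dQ/dM = 5.84/(2√M) = 0.0433586 at this income.
η = (dQ/dM)·(M/Q) = 0.0433586 × (4535.4/425.297) = 0.462.

0.462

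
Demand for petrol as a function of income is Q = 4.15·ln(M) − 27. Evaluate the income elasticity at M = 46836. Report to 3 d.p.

At M = 46836: Q = 17.631.
dQ/dM = 4.15/M = 0.0000886071 at this income.
η = (dQ/dM)·(M/Q) = 0.0000886071 × (46836/17.631) = 0.235.

0.235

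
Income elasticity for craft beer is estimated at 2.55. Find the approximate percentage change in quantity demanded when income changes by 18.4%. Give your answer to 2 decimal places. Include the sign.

%ΔQ ≈ η × %ΔI = 2.55 × 18.4% = 46.92%.

46.92%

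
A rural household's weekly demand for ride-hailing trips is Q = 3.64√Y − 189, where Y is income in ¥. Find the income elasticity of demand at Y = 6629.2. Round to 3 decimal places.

At Y = 6629.2: Q = 107.368.
dQ/dY = 3.64/(2√Y) = 0.0223533 at this income.
η = (dQ/dY)·(Y/Q) = 0.0223533 × (6629.2/107.368) = 1.380.

1.380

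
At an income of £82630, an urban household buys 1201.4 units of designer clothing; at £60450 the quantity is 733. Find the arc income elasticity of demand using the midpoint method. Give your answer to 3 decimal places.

ΔQ = 733 − 1201.4 = -468.4; midpoint Q̄ = (1201.4 + 733)/2 = 967.2.
ΔI = 60450 − 82630 = -22180; midpoint Ī = (82630 + 60450)/2 = 71540.
η = (ΔQ/Q̄) ÷ (ΔI/Ī) = (-468.4/967.2) ÷ (-22180/71540) = 1.562.

1.562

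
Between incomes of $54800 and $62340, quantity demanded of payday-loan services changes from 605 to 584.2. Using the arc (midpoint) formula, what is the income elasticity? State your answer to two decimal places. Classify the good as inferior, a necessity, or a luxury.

ΔQ = 584.2 − 605 = -20.8; midpoint Q̄ = (605 + 584.2)/2 = 594.6.
ΔI = 62340 − 54800 = 7540; midpoint Ī = (54800 + 62340)/2 = 58570.
η = (ΔQ/Q̄) ÷ (ΔI/Ī) = (-20.8/594.6) ÷ (7540/58570) = -0.27.
η < 0 ⇒ inferior good.

-0.27 (inferior good)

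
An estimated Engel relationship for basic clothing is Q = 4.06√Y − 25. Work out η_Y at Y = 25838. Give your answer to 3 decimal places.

0.520

At Y = 25838: Q = 627.613.
dQ/dY = 4.06/(2√Y) = 0.0126289 at this income.
η = (dQ/dY)·(Y/Q) = 0.0126289 × (25838/627.613) = 0.520.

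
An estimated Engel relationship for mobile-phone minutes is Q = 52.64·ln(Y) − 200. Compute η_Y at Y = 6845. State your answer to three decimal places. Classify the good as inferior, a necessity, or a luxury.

At Y = 6845: Q = 264.878.
dQ/dY = 52.64/Y = 0.00769028 at this income.
η = (dQ/dY)·(Y/Q) = 0.00769028 × (6845/264.878) = 0.199.
Since 0 < η < 1, the good is a necessity.

0.199 (necessity)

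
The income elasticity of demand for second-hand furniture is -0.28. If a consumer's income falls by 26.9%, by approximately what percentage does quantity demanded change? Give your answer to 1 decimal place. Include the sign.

%ΔQ ≈ η × %ΔI = -0.28 × (-26.9%) = 7.5%.

7.5%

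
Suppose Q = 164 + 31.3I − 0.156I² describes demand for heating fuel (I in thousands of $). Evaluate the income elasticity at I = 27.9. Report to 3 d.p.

At I = 27.9: Q = 915.8380.
dQ/dI = 31.3 − 0.312I = 22.59520.
η = (dQ/dI)·(I/Q) = 22.59520 × (27.9/915.8380) = 0.688.

0.688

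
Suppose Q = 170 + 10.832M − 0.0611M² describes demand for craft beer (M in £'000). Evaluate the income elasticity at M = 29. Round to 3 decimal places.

At M = 29: Q = 432.7429.
dQ/dM = 10.832 − 0.1222M = 7.28820.
η = (dQ/dM)·(M/Q) = 7.28820 × (29/432.7429) = 0.488.

0.488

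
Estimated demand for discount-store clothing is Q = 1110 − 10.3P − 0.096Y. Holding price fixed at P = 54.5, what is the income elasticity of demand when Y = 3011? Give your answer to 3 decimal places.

At P = 54.5, Y = 3011: Q = 259.594.
Holding P constant, ∂Q/∂Y = −0.096.
η_Y = (∂Q/∂Y)·(Y/Q) = -0.096 × (3011/259.594) = -1.113.

-1.113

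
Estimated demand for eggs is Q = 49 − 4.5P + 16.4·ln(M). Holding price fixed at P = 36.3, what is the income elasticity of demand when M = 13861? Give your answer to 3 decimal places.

At P = 36.3, M = 13861: Q = 42.054.
Holding P constant, ∂Q/∂M = 16.4/M = 0.00118318.
η_M = (∂Q/∂M)·(M/Q) = 0.00118318 × (13861/42.054) = 0.390.

0.390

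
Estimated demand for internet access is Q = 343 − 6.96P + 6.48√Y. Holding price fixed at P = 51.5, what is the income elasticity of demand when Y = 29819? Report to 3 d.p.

At P = 51.5, Y = 29819: Q = 1103.538.
Holding P constant, ∂Q/∂Y = 6.48/(2√Y) = 0.0187628.
η_Y = (∂Q/∂Y)·(Y/Q) = 0.0187628 × (29819/1103.538) = 0.507.

0.507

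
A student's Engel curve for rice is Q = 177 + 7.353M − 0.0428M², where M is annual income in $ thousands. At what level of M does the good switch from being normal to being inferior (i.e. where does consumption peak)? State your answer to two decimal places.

85.90

dQ/dM = 7.353 − 0.0856M.
The good is inferior where dQ/dM < 0. Setting dQ/dM = 0 gives M = 7.353 / 0.0856 = 85.90.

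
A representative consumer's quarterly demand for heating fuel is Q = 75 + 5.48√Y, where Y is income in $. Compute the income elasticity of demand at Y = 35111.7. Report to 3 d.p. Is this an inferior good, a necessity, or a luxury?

At Y = 35111.7: Q = 1101.849.
dQ/dY = 5.48/(2√Y) = 0.0146226 at this income.
η = (dQ/dY)·(Y/Q) = 0.0146226 × (35111.7/1101.849) = 0.466.
Since 0 < η < 1, the good is a necessity.

0.466 (necessity)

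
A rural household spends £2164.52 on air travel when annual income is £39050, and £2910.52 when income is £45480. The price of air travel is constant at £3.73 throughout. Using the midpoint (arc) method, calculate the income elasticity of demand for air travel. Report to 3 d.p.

With a constant price, Q₁ = 2164.52/3.73 = 580.300 and Q₂ = 2910.52/3.73 = 780.300 (equivalently, work directly with expenditure since P cancels).
Midpoint %ΔQ = (2910.52 − 2164.52)/2537.52 = 0.29399; midpoint %ΔI = (45480 − 39050)/42265 = 0.15214.
η = 0.29399 / 0.15214 = 1.932.

1.932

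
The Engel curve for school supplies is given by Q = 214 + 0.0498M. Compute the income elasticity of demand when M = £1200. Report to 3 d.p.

0.218

At M = 1200: Q = 273.760.
dQ/dM = 0.0498.
η = (dQ/dM)·(M/Q) = 0.0498 × (1200/273.760) = 0.218.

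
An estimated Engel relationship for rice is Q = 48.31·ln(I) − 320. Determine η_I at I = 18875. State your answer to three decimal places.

At I = 18875: Q = 155.641.
dQ/dI = 48.31/I = 0.00255947 at this income.
η = (dQ/dI)·(I/Q) = 0.00255947 × (18875/155.641) = 0.310.

0.310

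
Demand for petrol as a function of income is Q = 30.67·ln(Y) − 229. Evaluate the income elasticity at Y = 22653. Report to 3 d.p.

0.390

At Y = 22653: Q = 78.560.
dQ/dY = 30.67/Y = 0.0013539 at this income.
η = (dQ/dY)·(Y/Q) = 0.0013539 × (22653/78.560) = 0.390.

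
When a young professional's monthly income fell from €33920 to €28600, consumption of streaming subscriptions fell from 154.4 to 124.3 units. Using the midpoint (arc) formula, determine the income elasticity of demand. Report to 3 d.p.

ΔQ = 124.3 − 154.4 = -30.1; midpoint Q̄ = (154.4 + 124.3)/2 = 139.35.
ΔI = 28600 − 33920 = -5320; midpoint Ī = (33920 + 28600)/2 = 31260.
η = (ΔQ/Q̄) ÷ (ΔI/Ī) = (-30.1/139.35) ÷ (-5320/31260) = 1.269.

1.269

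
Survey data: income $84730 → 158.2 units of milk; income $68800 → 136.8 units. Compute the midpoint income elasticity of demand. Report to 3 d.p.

ΔQ = 136.8 − 158.2 = -21.4; midpoint Q̄ = (158.2 + 136.8)/2 = 147.5.
ΔI = 68800 − 84730 = -15930; midpoint Ī = (84730 + 68800)/2 = 76765.
η = (ΔQ/Q̄) ÷ (ΔI/Ī) = (-21.4/147.5) ÷ (-15930/76765) = 0.699.

0.699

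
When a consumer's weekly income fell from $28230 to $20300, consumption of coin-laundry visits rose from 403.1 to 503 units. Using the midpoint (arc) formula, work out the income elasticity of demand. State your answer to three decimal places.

ΔQ = 503 − 403.1 = 99.9; midpoint Q̄ = (403.1 + 503)/2 = 453.05.
ΔI = 20300 − 28230 = -7930; midpoint Ī = (28230 + 20300)/2 = 24265.
η = (ΔQ/Q̄) ÷ (ΔI/Ī) = (99.9/453.05) ÷ (-7930/24265) = -0.675.

-0.675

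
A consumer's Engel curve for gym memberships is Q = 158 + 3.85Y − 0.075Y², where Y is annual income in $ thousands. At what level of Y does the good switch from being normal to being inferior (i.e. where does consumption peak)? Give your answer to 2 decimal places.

25.67

dQ/dY = 3.85 − 0.15Y.
The good is inferior where dQ/dY < 0. Setting dQ/dY = 0 gives Y = 3.85 / 0.15 = 25.67.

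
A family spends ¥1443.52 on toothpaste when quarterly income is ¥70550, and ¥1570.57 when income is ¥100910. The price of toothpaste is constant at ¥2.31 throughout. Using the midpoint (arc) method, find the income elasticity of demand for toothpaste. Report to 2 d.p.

With a constant price, Q₁ = 1443.52/2.31 = 624.900 and Q₂ = 1570.57/2.31 = 679.900 (equivalently, work directly with expenditure since P cancels).
Midpoint %ΔQ = (1570.57 − 1443.52)/1507.05 = 0.08430; midpoint %ΔI = (100910 − 70550)/85730 = 0.35414.
η = 0.08430 / 0.35414 = 0.24.

0.24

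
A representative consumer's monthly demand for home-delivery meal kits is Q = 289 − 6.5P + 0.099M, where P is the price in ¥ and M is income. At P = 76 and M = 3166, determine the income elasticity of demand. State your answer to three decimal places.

At P = 76, M = 3166: Q = 108.434.
Holding P constant, ∂Q/∂M = 0.099.
η_M = (∂Q/∂M)·(M/Q) = 0.099 × (3166/108.434) = 2.891.

2.891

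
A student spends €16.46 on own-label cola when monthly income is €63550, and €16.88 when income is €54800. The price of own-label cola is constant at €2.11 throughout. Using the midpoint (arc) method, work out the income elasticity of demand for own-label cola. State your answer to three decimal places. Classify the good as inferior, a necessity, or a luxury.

-0.170 (inferior good)

With a constant price, Q₁ = 16.46/2.11 = 7.801 and Q₂ = 16.88/2.11 = 8.000 (equivalently, work directly with expenditure since P cancels).
Midpoint %ΔQ = (16.88 − 16.46)/16.67 = 0.02519; midpoint %ΔI = (54800 − 63550)/59175 = -0.14787.
η = 0.02519 / -0.14787 = -0.170.
η < 0 ⇒ inferior good.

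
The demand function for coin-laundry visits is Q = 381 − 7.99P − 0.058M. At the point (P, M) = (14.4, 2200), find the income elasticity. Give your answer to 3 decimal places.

-0.922

At P = 14.4, M = 2200: Q = 138.344.
Holding P constant, ∂Q/∂M = −0.058.
η_M = (∂Q/∂M)·(M/Q) = -0.058 × (2200/138.344) = -0.922.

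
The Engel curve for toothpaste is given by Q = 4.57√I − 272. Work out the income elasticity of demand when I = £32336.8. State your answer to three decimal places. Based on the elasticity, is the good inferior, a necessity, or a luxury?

At I = 32336.8: Q = 549.797.
dQ/dI = 4.57/(2√I) = 0.0127068 at this income.
η = (dQ/dI)·(I/Q) = 0.0127068 × (32336.8/549.797) = 0.747.
Since 0 < η < 1, the good is a necessity.

0.747 (necessity)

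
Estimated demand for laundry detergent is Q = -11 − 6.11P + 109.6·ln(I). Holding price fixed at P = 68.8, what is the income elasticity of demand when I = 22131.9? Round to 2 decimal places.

0.16

At P = 68.8, I = 22131.9: Q = 665.155.
Holding P constant, ∂Q/∂I = 109.6/I = 0.00495213.
η_I = (∂Q/∂I)·(I/Q) = 0.00495213 × (22131.9/665.155) = 0.16.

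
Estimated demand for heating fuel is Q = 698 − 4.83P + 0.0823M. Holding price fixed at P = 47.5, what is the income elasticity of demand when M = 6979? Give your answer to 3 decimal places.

0.551

At P = 47.5, M = 6979: Q = 1042.947.
Holding P constant, ∂Q/∂M = 0.0823.
η_M = (∂Q/∂M)·(M/Q) = 0.0823 × (6979/1042.947) = 0.551.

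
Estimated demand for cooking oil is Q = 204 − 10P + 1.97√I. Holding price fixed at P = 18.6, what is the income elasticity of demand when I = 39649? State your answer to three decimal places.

At P = 18.6, I = 39649: Q = 410.268.
Holding P constant, ∂Q/∂I = 1.97/(2√I) = 0.00494675.
η_I = (∂Q/∂I)·(I/Q) = 0.00494675 × (39649/410.268) = 0.478.

0.478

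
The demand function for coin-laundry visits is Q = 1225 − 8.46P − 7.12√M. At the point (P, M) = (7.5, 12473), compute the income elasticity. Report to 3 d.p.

-1.085

At P = 7.5, M = 12473: Q = 366.370.
Holding P constant, ∂Q/∂M = -7.12/(2√M) = -0.0318761.
η_M = (∂Q/∂M)·(M/Q) = -0.0318761 × (12473/366.370) = -1.085.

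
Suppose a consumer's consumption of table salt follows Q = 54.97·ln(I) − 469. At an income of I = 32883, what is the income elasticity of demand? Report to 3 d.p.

At I = 32883: Q = 102.727.
dQ/dI = 54.97/I = 0.00167168 at this income.
η = (dQ/dI)·(I/Q) = 0.00167168 × (32883/102.727) = 0.535.

0.535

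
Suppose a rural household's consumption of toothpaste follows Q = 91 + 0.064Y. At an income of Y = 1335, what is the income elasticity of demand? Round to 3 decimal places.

At Y = 1335: Q = 176.440.
dQ/dY = 0.064.
η = (dQ/dY)·(Y/Q) = 0.064 × (1335/176.440) = 0.484.

0.484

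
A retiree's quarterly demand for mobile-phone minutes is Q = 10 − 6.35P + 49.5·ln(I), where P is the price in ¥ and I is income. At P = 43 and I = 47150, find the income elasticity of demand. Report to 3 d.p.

0.184

At P = 43, I = 47150: Q = 269.624.
Holding P constant, ∂Q/∂I = 49.5/I = 0.00104984.
η_I = (∂Q/∂I)·(I/Q) = 0.00104984 × (47150/269.624) = 0.184.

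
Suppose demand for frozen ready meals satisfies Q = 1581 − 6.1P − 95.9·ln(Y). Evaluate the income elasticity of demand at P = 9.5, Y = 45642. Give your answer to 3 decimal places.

-0.194

At P = 9.5, Y = 45642: Q = 494.179.
Holding P constant, ∂Q/∂Y = -95.9/Y = -0.00210113.
η_Y = (∂Q/∂Y)·(Y/Q) = -0.00210113 × (45642/494.179) = -0.194.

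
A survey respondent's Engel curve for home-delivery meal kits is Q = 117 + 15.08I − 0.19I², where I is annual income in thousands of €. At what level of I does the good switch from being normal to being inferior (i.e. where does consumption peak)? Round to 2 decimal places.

dQ/dI = 15.08 − 0.38I.
The good is inferior where dQ/dI < 0. Setting dQ/dI = 0 gives I = 15.08 / 0.38 = 39.68.

39.68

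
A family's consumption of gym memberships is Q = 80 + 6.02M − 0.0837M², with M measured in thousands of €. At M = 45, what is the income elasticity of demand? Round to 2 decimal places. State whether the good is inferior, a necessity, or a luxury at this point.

At M = 45: Q = 181.4075.
dQ/dM = 6.02 − 0.1674M = -1.51300.
η = (dQ/dM)·(M/Q) = -1.51300 × (45/181.4075) = -0.38.
η < 0 ⇒ inferior good.

-0.38 (inferior good)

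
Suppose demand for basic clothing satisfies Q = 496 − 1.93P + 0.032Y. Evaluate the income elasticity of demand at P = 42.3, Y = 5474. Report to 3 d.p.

0.297

At P = 42.3, Y = 5474: Q = 589.529.
Holding P constant, ∂Q/∂Y = 0.032.
η_Y = (∂Q/∂Y)·(Y/Q) = 0.032 × (5474/589.529) = 0.297.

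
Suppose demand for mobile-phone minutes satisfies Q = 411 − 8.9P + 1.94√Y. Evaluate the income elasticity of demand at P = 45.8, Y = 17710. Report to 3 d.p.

0.494

At P = 45.8, Y = 17710: Q = 261.553.
Holding P constant, ∂Q/∂Y = 1.94/(2√Y) = 0.00728891.
η_Y = (∂Q/∂Y)·(Y/Q) = 0.00728891 × (17710/261.553) = 0.494.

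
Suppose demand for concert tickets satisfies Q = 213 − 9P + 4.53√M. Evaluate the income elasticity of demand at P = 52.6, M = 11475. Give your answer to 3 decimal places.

1.079

At P = 52.6, M = 11475: Q = 224.860.
Holding P constant, ∂Q/∂M = 4.53/(2√M) = 0.0211442.
η_M = (∂Q/∂M)·(M/Q) = 0.0211442 × (11475/224.860) = 1.079.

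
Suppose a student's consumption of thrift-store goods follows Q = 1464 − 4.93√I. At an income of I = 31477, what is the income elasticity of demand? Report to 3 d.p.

At I = 31477: Q = 589.331.
dQ/dI = -4.93/(2√I) = -0.0138938 at this income.
η = (dQ/dI)·(I/Q) = -0.0138938 × (31477/589.331) = -0.742.

-0.742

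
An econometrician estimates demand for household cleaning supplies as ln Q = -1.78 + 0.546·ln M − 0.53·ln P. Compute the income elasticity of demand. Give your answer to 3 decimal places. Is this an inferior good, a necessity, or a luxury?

In a log-linear demand, the coefficient on ln M is the income elasticity.
So η = 0.546.
0 < η < 1 ⇒ necessity.

0.546 (necessity)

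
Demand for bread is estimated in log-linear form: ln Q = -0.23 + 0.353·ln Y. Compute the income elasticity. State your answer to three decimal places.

0.353

In a log-linear demand, the coefficient on ln Y is the income elasticity.
So η = 0.353.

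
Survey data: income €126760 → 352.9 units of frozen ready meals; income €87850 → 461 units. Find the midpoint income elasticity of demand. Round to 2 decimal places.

-0.73

ΔQ = 461 − 352.9 = 108.1; midpoint Q̄ = (352.9 + 461)/2 = 406.95.
ΔI = 87850 − 126760 = -38910; midpoint Ī = (126760 + 87850)/2 = 107305.
η = (ΔQ/Q̄) ÷ (ΔI/Ī) = (108.1/406.95) ÷ (-38910/107305) = -0.73.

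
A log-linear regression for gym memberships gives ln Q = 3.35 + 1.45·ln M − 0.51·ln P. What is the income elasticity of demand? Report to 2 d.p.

1.45

In a log-linear demand, the coefficient on ln M is the income elasticity.
So η = 1.45.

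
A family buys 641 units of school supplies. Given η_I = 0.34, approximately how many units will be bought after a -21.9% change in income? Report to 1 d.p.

593.3

%ΔQ ≈ η × %ΔI = 0.34 × (-21.9%) = -7.446%.
New Q ≈ 641 × (1 − 0.07446) = 593.3.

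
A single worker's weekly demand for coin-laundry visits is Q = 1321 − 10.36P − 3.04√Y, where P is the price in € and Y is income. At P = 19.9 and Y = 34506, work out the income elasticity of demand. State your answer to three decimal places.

-0.513

At P = 19.9, Y = 34506: Q = 550.132.
Holding P constant, ∂Q/∂Y = -3.04/(2√Y) = -0.00818269.
η_Y = (∂Q/∂Y)·(Y/Q) = -0.00818269 × (34506/550.132) = -0.513.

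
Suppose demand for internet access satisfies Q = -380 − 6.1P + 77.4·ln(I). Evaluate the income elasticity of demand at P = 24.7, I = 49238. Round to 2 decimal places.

At P = 24.7, I = 49238: Q = 305.592.
Holding P constant, ∂Q/∂I = 77.4/I = 0.00157196.
η_I = (∂Q/∂I)·(I/Q) = 0.00157196 × (49238/305.592) = 0.25.

0.25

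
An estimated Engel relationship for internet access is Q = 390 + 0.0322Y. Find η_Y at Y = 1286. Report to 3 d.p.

0.096

At Y = 1286: Q = 431.409.
dQ/dY = 0.0322.
η = (dQ/dY)·(Y/Q) = 0.0322 × (1286/431.409) = 0.096.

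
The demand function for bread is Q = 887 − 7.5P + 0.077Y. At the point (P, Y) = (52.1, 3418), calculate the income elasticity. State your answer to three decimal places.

0.347

At P = 52.1, Y = 3418: Q = 759.436.
Holding P constant, ∂Q/∂Y = 0.077.
η_Y = (∂Q/∂Y)·(Y/Q) = 0.077 × (3418/759.436) = 0.347.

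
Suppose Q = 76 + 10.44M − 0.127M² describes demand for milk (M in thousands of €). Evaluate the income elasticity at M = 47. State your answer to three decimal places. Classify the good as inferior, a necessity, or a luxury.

-0.246 (inferior good)

At M = 47: Q = 286.1370.
dQ/dM = 10.44 − 0.254M = -1.49800.
η = (dQ/dM)·(M/Q) = -1.49800 × (47/286.1370) = -0.246.
η < 0 ⇒ inferior good.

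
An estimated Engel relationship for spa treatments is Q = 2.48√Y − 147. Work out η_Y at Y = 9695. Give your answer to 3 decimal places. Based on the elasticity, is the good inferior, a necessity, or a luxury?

1.256 (luxury)

At Y = 9695: Q = 97.189.
dQ/dY = 2.48/(2√Y) = 0.0125935 at this income.
η = (dQ/dY)·(Y/Q) = 0.0125935 × (9695/97.189) = 1.256.
Since η > 1, the good is a luxury.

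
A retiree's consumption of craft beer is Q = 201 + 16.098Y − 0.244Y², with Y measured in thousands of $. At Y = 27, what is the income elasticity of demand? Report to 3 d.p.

0.172

At Y = 27: Q = 457.7700.
dQ/dY = 16.098 − 0.488Y = 2.92200.
η = (dQ/dY)·(Y/Q) = 2.92200 × (27/457.7700) = 0.172.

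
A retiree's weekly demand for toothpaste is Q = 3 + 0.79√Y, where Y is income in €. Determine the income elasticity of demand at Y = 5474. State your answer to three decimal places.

At Y = 5474: Q = 61.449.
dQ/dY = 0.79/(2√Y) = 0.00533881 at this income.
η = (dQ/dY)·(Y/Q) = 0.00533881 × (5474/61.449) = 0.476.

0.476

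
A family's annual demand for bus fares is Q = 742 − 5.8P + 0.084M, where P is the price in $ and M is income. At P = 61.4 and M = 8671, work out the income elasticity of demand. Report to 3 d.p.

0.654

At P = 61.4, M = 8671: Q = 1114.244.
Holding P constant, ∂Q/∂M = 0.084.
η_M = (∂Q/∂M)·(M/Q) = 0.084 × (8671/1114.244) = 0.654.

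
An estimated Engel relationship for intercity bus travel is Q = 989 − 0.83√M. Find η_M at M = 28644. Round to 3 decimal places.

-0.083

At M = 28644: Q = 848.526.
dQ/dM = -0.83/(2√M) = -0.00245206 at this income.
η = (dQ/dM)·(M/Q) = -0.00245206 × (28644/848.526) = -0.083.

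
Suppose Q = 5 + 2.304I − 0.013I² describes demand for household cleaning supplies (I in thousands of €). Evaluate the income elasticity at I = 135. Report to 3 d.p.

At I = 135: Q = 79.1150.
dQ/dI = 2.304 − 0.026I = -1.20600.
η = (dQ/dI)·(I/Q) = -1.20600 × (135/79.1150) = -2.058.

-2.058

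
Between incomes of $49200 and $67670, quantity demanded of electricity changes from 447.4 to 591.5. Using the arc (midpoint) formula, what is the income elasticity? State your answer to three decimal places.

0.878

ΔQ = 591.5 − 447.4 = 144.1; midpoint Q̄ = (447.4 + 591.5)/2 = 519.45.
ΔI = 67670 − 49200 = 18470; midpoint Ī = (49200 + 67670)/2 = 58435.
η = (ΔQ/Q̄) ÷ (ΔI/Ī) = (144.1/519.45) ÷ (18470/58435) = 0.878.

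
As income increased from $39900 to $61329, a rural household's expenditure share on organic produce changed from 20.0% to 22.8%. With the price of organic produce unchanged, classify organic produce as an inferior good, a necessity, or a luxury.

luxury

The budget share rises as income rises, so η > 1.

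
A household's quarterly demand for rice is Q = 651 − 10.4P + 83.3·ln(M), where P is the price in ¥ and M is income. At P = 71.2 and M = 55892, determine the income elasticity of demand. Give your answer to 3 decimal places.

0.101

At P = 71.2, M = 55892: Q = 821.087.
Holding P constant, ∂Q/∂M = 83.3/M = 0.00149037.
η_M = (∂Q/∂M)·(M/Q) = 0.00149037 × (55892/821.087) = 0.101.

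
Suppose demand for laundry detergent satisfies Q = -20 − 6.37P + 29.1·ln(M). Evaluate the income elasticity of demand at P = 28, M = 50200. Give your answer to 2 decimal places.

At P = 28, M = 50200: Q = 116.612.
Holding P constant, ∂Q/∂M = 29.1/M = 0.000579681.
η_M = (∂Q/∂M)·(M/Q) = 0.000579681 × (50200/116.612) = 0.25.

0.25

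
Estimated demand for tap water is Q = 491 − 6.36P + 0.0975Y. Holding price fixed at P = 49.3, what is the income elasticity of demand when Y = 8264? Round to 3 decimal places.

0.820

At P = 49.3, Y = 8264: Q = 983.192.
Holding P constant, ∂Q/∂Y = 0.0975.
η_Y = (∂Q/∂Y)·(Y/Q) = 0.0975 × (8264/983.192) = 0.820.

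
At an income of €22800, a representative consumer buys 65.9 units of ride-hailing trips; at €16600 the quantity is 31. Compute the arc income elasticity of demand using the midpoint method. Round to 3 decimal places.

2.289

ΔQ = 31 − 65.9 = -34.9; midpoint Q̄ = (65.9 + 31)/2 = 48.45.
ΔI = 16600 − 22800 = -6200; midpoint Ī = (22800 + 16600)/2 = 19700.
η = (ΔQ/Q̄) ÷ (ΔI/Ī) = (-34.9/48.45) ÷ (-6200/19700) = 2.289.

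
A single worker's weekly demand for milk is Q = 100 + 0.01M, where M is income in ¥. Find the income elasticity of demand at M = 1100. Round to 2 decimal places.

At M = 1100: Q = 111.000.
dQ/dM = 0.01.
η = (dQ/dM)·(M/Q) = 0.01 × (1100/111.000) = 0.10.

0.10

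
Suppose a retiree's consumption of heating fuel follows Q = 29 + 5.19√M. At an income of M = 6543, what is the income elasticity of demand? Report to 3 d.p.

0.468

At M = 6543: Q = 448.813.
dQ/dM = 5.19/(2√M) = 0.0320811 at this income.
η = (dQ/dM)·(M/Q) = 0.0320811 × (6543/448.813) = 0.468.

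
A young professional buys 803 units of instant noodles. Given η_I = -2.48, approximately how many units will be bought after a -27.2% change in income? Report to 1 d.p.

1344.7

%ΔQ ≈ η × %ΔI = -2.48 × (-27.2%) = 67.456%.
New Q ≈ 803 × (1 + 0.67456) = 1344.7.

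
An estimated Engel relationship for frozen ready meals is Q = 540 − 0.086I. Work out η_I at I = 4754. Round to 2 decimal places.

-3.12

At I = 4754: Q = 131.156.
dQ/dI = −0.086.
η = (dQ/dI)·(I/Q) = -0.086 × (4754/131.156) = -3.12.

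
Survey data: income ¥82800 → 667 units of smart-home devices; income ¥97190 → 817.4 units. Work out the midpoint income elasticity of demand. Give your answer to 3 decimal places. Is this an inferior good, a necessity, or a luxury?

1.267 (luxury)

ΔQ = 817.4 − 667 = 150.4; midpoint Q̄ = (667 + 817.4)/2 = 742.2.
ΔI = 97190 − 82800 = 14390; midpoint Ī = (82800 + 97190)/2 = 89995.
η = (ΔQ/Q̄) ÷ (ΔI/Ī) = (150.4/742.2) ÷ (14390/89995) = 1.267.
η > 1 ⇒ luxury.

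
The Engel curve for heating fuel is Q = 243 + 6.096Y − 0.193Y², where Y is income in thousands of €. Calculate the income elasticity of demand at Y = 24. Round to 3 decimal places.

-0.273

At Y = 24: Q = 278.1360.
dQ/dY = 6.096 − 0.386Y = -3.16800.
η = (dQ/dY)·(Y/Q) = -3.16800 × (24/278.1360) = -0.273.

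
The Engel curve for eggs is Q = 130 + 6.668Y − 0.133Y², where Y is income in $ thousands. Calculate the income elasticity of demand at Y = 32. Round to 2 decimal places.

-0.28

At Y = 32: Q = 207.1840.
dQ/dY = 6.668 − 0.266Y = -1.84400.
η = (dQ/dY)·(Y/Q) = -1.84400 × (32/207.1840) = -0.28.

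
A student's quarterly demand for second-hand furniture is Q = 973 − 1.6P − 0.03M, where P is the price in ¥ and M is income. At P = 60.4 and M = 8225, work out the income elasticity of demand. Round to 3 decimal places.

-0.392

At P = 60.4, M = 8225: Q = 629.610.
Holding P constant, ∂Q/∂M = −0.03.
η_M = (∂Q/∂M)·(M/Q) = -0.03 × (8225/629.610) = -0.392.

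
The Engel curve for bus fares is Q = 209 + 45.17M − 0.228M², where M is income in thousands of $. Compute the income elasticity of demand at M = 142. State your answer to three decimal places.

-1.373

At M = 142: Q = 2025.7480.
dQ/dM = 45.17 − 0.456M = -19.58200.
η = (dQ/dM)·(M/Q) = -19.58200 × (142/2025.7480) = -1.373.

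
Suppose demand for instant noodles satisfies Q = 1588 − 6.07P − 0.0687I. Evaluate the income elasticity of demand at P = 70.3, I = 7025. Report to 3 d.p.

At P = 70.3, I = 7025: Q = 678.661.
Holding P constant, ∂Q/∂I = −0.0687.
η_I = (∂Q/∂I)·(I/Q) = -0.0687 × (7025/678.661) = -0.711.

-0.711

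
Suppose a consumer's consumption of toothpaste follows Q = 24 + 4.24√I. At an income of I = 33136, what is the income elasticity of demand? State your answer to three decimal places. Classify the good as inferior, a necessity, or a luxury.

0.485 (necessity)

At I = 33136: Q = 795.820.
dQ/dI = 4.24/(2√I) = 0.0116462 at this income.
η = (dQ/dI)·(I/Q) = 0.0116462 × (33136/795.820) = 0.485.
Since 0 < η < 1, the good is a necessity.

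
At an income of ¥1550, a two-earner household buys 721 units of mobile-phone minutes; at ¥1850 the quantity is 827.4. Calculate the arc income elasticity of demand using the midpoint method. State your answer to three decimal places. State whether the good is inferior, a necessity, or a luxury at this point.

ΔQ = 827.4 − 721 = 106.4; midpoint Q̄ = (721 + 827.4)/2 = 774.2.
ΔI = 1850 − 1550 = 300; midpoint Ī = (1550 + 1850)/2 = 1700.
η = (ΔQ/Q̄) ÷ (ΔI/Ī) = (106.4/774.2) ÷ (300/1700) = 0.779.
0 < η < 1 ⇒ necessity.

0.779 (necessity)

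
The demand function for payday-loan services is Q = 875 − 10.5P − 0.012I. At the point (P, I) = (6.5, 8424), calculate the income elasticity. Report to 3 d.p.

-0.143

At P = 6.5, I = 8424: Q = 705.662.
Holding P constant, ∂Q/∂I = −0.012.
η_I = (∂Q/∂I)·(I/Q) = -0.012 × (8424/705.662) = -0.143.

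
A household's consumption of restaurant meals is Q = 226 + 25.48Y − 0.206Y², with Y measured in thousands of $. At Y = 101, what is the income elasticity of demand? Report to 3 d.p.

-2.334

At Y = 101: Q = 698.0740.
dQ/dY = 25.48 − 0.412Y = -16.13200.
η = (dQ/dY)·(Y/Q) = -16.13200 × (101/698.0740) = -2.334.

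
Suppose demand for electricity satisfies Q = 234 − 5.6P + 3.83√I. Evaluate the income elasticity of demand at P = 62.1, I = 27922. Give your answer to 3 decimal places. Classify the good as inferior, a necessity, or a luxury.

At P = 62.1, I = 27922: Q = 526.228.
Holding P constant, ∂Q/∂I = 3.83/(2√I) = 0.0114603.
η_I = (∂Q/∂I)·(I/Q) = 0.0114603 × (27922/526.228) = 0.608.
Since 0 < η < 1, this is a necessity.

0.608 (necessity)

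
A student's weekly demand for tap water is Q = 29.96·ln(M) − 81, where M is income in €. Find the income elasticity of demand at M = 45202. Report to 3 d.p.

0.125

At M = 45202: Q = 240.138.
dQ/dM = 29.96/M = 0.000662803 at this income.
η = (dQ/dM)·(M/Q) = 0.000662803 × (45202/240.138) = 0.125.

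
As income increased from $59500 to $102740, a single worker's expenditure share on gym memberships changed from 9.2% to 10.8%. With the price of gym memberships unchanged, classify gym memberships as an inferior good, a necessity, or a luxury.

The budget share rises as income rises, so η > 1.

luxury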